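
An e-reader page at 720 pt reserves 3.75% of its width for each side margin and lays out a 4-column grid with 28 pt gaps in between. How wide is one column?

720 × (1 − 2·3.75%) = 720 × 92.5% = 666 pt for the columns.
666 − 3·28 = 582; ÷4 gives c = 145.5 pt.

145.5 pt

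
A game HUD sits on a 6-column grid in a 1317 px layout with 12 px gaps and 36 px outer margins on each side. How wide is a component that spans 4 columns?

Subtract both margins: 1317 − 2·36 = 1245 px.
1245 − 5·12 = 1185; ÷6 gives c = 197.5 px.
4 columns plus 3 gaps: 790 + 36 = 826 px.

826 px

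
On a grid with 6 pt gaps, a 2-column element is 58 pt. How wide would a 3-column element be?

2c + 1·6 = 58 → 2c = 52 → c = 26 pt.
3 columns plus 2 gaps: 78 + 12 = 90 pt.

90 pt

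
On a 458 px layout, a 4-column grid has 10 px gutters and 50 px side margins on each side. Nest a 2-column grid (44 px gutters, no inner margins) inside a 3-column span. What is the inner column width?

Subtract both margins: 458 − 2·50 = 358 px.
4 columns + 3 gutters: 4c + 3·10 = 358.
4c = 358 − 30 = 328, so c = 82 px.
3-column span = 3·82 + 2·10 = 266 px.
266 − 1·44 = 222; ÷2 gives d = 111 px.

111 px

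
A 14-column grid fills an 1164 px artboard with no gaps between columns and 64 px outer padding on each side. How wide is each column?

Subtract both margins: 1164 − 2·64 = 1036 px.
With no gaps, each column is 1036/14 = 74 px.

74 px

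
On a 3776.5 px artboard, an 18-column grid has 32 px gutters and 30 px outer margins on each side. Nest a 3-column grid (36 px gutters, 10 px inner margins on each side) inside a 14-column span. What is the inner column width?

Subtract both margins: 3776.5 − 2·30 = 3716.5 px.
18 columns + 17 gutters: 18c + 17·32 = 3716.5.
18c = 3716.5 − 544 = 3172.5, so c = 176.25 px.
Span of 14: 14·176.25 + 13·32 = 2467.5 + 416 = 2883.5 px.
Inner content = 2883.5 − 2·10 = 2863.5 px.
3d + 2·36 = 2863.5 → 3d = 2791.5 → d = 930.5 px.

930.5 px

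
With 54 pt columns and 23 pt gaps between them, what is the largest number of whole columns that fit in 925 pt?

12 columns

Each extra column adds 54 + 23 = 77 pt.
(925 + 23) / 77 = 12.31, so 12 columns fit.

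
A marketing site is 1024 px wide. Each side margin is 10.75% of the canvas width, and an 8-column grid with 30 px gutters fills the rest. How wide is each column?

74.23 px

Each margin = 10.75% of 1024 = 110.08 px; content = 1024 − 2·110.08 = 803.84 px.
8c + 7·30 = 803.84 → 8c = 593.84 → c = 74.23 px.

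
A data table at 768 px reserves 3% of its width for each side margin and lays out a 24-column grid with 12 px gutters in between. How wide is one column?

768 × (1 − 2·3%) = 768 × 94% = 721.92 px for the columns.
721.92 − 23·12 = 445.92; ÷24 gives c = 18.58 px.

18.58 px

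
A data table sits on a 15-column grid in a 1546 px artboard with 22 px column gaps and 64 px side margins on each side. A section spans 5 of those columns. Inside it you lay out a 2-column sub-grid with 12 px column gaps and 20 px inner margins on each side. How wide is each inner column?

203 px

Subtract both margins: 1546 − 2·64 = 1418 px.
15c + 14·22 = 1418 → 15c = 1110 → c = 74 px.
Span of 5: 5·74 + 4·22 = 370 + 88 = 458 px.
Inner content = 458 − 2·20 = 418 px.
418 − 1·12 = 406; ÷2 gives d = 203 px.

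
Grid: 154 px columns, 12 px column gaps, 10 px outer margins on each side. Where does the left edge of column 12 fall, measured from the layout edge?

Before column 12: the margin + 11 columns + 11 column gaps.
Offset = 10 + 11·(154 + 12) = 10 + 1826 = 1836 px.

1836 px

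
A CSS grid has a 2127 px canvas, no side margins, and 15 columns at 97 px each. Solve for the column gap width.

Columns use 1455 px, leaving 672 px across 14 column gaps = 48 px each.

48 px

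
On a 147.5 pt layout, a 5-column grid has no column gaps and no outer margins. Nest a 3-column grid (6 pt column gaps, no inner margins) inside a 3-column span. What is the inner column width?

5c = 147.5 → c = 29.5 pt.
With no column gaps, 3 columns span 3·29.5 = 88.5 pt.
3 columns + 2 column gaps: 3d + 2·6 = 88.5.
3d = 88.5 − 12 = 76.5, so d = 25.5 pt.

25.5 pt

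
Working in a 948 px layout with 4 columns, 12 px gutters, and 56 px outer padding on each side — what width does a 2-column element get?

412 px

Inside the margins: 948 − 112 = 836 px.
4 columns + 3 gutters: 4c + 3·12 = 836.
4c = 836 − 36 = 800, so c = 200 px.
2-column span = 2·200 + 1·12 = 412 px.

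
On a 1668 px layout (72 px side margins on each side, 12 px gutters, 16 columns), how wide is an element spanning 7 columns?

660 px

Take off 144 px of margins, leaving 1524 px.
1524 − 15·12 = 1344; ÷16 gives c = 84 px.
Span of 7: 7·84 + 6·12 = 588 + 72 = 660 px.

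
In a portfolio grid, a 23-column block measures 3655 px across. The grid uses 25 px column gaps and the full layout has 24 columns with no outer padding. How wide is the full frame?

23c + 22·25 = 3655 → 23c = 3105 → c = 135 px.
Summing: 3240 + 575 = 3815 px.

3815 px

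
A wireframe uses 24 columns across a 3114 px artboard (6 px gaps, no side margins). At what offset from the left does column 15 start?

1820 px

24 columns + 23 gaps: 24c + 23·6 = 3114.
24c = 3114 − 138 = 2976, so c = 124 px.
Before column 15: 14 columns + 14 gaps.
Offset = 14·(124 + 6) = 14·130 = 1820 px.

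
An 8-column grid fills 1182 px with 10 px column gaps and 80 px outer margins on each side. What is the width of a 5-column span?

Subtract both margins: 1182 − 2·80 = 1022 px.
8c + 7·10 = 1022 → 8c = 952 → c = 119 px.
5-column span = 5·119 + 4·10 = 635 px.

635 px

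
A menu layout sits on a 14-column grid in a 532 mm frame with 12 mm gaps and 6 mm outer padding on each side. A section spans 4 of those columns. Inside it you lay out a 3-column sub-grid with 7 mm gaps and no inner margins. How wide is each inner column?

Subtract both margins: 532 − 2·6 = 520 mm.
14 columns + 13 gaps: 14c + 13·12 = 520.
14c = 520 − 156 = 364, so c = 26 mm.
Span of 4: 4·26 + 3·12 = 104 + 36 = 140 mm.
140 − 2·7 = 126; ÷3 gives d = 42 mm.

42 mm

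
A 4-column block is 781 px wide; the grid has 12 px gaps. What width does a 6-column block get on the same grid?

1177.5 px

4 columns + 3 gaps: 4c + 3·12 = 781.
4c = 781 − 36 = 745, so c = 186.25 px.
6 columns plus 5 gaps: 1117.5 + 60 = 1177.5 px.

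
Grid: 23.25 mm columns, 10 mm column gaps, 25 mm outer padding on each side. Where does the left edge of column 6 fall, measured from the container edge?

191.25 mm

Each column+gutter stride is 33.25 mm; 5 of them past the 25 mm margin is 25 + 166.25 = 191.25 mm.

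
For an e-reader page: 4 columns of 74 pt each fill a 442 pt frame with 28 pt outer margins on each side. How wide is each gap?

Content width = 442 − 2·28 = 386 pt.
Columns use 296 pt, leaving 90 pt across 3 gaps = 30 pt each.

30 pt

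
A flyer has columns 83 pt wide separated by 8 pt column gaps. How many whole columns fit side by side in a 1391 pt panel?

k columns need k·83 + (k−1)·8 = k·91 − 8.
k·91 − 8 ≤ 1391 → k ≤ 1399 / 91 ≈ 15.37, so k = 15.

15 columns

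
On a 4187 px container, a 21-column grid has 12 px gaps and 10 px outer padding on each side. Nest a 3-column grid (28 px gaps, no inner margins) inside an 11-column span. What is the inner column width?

Inside the margins: 4187 − 20 = 4167 px.
Subtracting 20 gaps of 12 leaves 3927 for 21 columns, so c = 187 px.
Span of 11: 11·187 + 10·12 = 2057 + 120 = 2177 px.
3d + 2·28 = 2177 → 3d = 2121 → d = 707 px.

707 px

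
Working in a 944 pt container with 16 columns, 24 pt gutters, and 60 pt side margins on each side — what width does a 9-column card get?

453 pt

Take off 120 pt of margins, leaving 824 pt.
16 columns + 15 gutters: 16c + 15·24 = 824.
16c = 824 − 360 = 464, so c = 29 pt.
9-column span = 9·29 + 8·24 = 453 pt.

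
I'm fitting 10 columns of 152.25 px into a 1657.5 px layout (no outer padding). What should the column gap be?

Columns use 1522.5 px, leaving 135 px across 9 column gaps = 15 px each.

15 px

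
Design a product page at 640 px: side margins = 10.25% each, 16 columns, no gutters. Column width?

640 × (1 − 2·10.25%) = 640 × 79.5% = 508.8 px for the columns.
16c = 508.8 → c = 31.8 px.

31.8 px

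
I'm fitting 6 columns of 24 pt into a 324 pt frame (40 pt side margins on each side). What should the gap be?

Subtract both margins: 324 − 2·40 = 244 pt.
Columns use 144 pt, leaving 100 pt across 5 gaps = 20 pt each.

20 pt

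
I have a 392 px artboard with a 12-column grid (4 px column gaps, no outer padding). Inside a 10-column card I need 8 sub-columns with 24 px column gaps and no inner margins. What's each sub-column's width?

19.75 px

Subtracting 11 column gaps of 4 leaves 348 for 12 columns, so c = 29 px.
10 columns plus 9 column gaps: 290 + 36 = 326 px.
8 columns + 7 column gaps: 8d + 7·24 = 326.
8d = 326 − 168 = 158, so d = 19.75 px.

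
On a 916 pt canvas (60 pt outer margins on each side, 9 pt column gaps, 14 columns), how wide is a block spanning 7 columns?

Take off 120 pt of margins, leaving 796 pt.
14c + 13·9 = 796 → 14c = 679 → c = 48.5 pt.
Span of 7: 7·48.5 + 6·9 = 339.5 + 54 = 393.5 pt.

393.5 pt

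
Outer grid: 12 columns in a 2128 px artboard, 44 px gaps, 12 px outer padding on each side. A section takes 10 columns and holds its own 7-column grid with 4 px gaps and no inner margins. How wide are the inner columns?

Subtract both margins: 2128 − 2·12 = 2104 px.
2104 − 11·44 = 1620; ÷12 gives c = 135 px.
10-column span = 10·135 + 9·44 = 1746 px.
1746 − 6·4 = 1722; ÷7 gives d = 246 px.

246 px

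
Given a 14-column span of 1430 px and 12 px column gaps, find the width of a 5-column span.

14c + 13·12 = 1430 → 14c = 1274 → c = 91 px.
5-column span = 5·91 + 4·12 = 503 px.

503 px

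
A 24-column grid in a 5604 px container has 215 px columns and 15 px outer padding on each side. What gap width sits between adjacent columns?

Inside the margins: 5604 − 30 = 5574 px.
Columns use 5160 px, leaving 414 px across 23 gaps = 18 px each.

18 px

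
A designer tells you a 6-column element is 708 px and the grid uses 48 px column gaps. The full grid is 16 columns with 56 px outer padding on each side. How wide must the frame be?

2080 px

6 columns + 5 column gaps: 6c + 5·48 = 708.
6c = 708 − 240 = 468, so c = 78 px.
Adding margins, columns and gutters: 112 + 1248 + 720 = 2080 px.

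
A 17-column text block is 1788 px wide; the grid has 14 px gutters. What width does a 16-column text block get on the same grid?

17 columns + 16 gutters: 17c + 16·14 = 1788.
17c = 1788 − 224 = 1564, so c = 92 px.
16 columns plus 15 gutters: 1472 + 210 = 1682 px.

1682 px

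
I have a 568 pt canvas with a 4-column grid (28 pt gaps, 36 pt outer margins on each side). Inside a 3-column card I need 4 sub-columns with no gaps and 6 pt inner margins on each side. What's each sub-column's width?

88.25 pt

Subtract both margins: 568 − 2·36 = 496 pt.
Subtracting 3 gaps of 28 leaves 412 for 4 columns, so c = 103 pt.
3-column span = 3·103 + 2·28 = 365 pt.
Inner content = 365 − 2·6 = 353 pt.
With no gaps, each column is 353/4 = 88.25 pt.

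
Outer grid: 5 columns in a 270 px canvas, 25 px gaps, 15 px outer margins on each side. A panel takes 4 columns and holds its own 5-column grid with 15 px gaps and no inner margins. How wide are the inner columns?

Take off 30 px of margins, leaving 240 px.
Subtracting 4 gaps of 25 leaves 140 for 5 columns, so c = 28 px.
4-column span = 4·28 + 3·25 = 187 px.
187 − 4·15 = 127; ÷5 gives d = 25.4 px.

25.4 px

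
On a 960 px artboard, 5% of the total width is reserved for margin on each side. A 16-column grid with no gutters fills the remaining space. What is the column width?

Each margin = 5% of 960 = 48 px; content = 960 − 2·48 = 864 px.
16c = 864 → c = 54 px.

54 px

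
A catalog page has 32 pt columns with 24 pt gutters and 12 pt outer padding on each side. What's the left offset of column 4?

Each column+gutter stride is 56 pt; 3 of them past the 12 pt margin is 12 + 168 = 180 pt.

180 pt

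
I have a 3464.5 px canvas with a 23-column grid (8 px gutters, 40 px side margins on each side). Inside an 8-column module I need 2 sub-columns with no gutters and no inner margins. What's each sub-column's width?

586 px

Subtract both margins: 3464.5 − 2·40 = 3384.5 px.
3384.5 − 22·8 = 3208.5; ÷23 gives c = 139.5 px.
Span of 8: 8·139.5 + 7·8 = 1116 + 56 = 1172 px.
With no gutters, each column is 1172/2 = 586 px.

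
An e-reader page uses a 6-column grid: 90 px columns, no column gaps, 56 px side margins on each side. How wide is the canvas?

652 px

Total width: 2·56 + 6·90 = 652 px.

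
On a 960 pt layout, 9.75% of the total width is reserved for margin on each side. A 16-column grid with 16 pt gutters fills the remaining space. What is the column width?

33.3 pt

Margins: 9.75% × 960 = 93.6 pt each, so content = 960 − 187.2 = 772.8 pt.
16c + 15·16 = 772.8 → 16c = 532.8 → c = 33.3 pt.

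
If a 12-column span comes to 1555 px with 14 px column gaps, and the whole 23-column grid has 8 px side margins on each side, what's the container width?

3009.25 px

1555 − 11·14 = 1401; ÷12 gives c = 116.75 px.
Adding margins, columns and gutters: 16 + 2685.25 + 308 = 3009.25 px.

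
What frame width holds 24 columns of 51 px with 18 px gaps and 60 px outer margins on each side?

1758 px

Total width: 2·60 + 24·51 + 23·18 = 1758 px.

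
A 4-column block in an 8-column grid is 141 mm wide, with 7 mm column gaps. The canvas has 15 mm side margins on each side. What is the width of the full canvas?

319 mm

Subtracting 3 column gaps of 7 leaves 120 for 4 columns, so c = 30 mm.
Adding margins, columns and gutters: 30 + 240 + 49 = 319 mm.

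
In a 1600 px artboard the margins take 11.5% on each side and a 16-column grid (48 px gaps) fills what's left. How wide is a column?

32 px

1600 × (1 − 2·11.5%) = 1600 × 77% = 1232 px for the columns.
1232 − 15·48 = 512; ÷16 gives c = 32 px.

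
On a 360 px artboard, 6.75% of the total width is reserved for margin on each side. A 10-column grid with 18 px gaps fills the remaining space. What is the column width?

Each margin = 6.75% of 360 = 24.3 px; content = 360 − 2·24.3 = 311.4 px.
Subtracting 9 gaps of 18 leaves 149.4 for 10 columns, so c = 14.94 px.

14.94 px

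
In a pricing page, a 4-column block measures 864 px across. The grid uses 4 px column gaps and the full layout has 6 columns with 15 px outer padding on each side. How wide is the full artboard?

1328 px

Subtracting 3 column gaps of 4 leaves 852 for 4 columns, so c = 213 px.
Total width: 2·15 + 6·213 + 5·4 = 1328 px.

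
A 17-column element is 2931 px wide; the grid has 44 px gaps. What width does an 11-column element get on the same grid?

17 columns + 16 gaps: 17c + 16·44 = 2931.
17c = 2931 − 704 = 2227, so c = 131 px.
11-column span = 11·131 + 10·44 = 1881 px.

1881 px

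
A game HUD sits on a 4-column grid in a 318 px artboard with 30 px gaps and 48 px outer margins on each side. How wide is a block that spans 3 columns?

159 px

Inside the margins: 318 − 96 = 222 px.
Subtracting 3 gaps of 30 leaves 132 for 4 columns, so c = 33 px.
Span of 3: 3·33 + 2·30 = 99 + 60 = 159 px.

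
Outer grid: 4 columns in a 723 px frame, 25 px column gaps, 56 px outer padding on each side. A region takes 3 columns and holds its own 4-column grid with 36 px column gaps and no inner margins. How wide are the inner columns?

Inside the margins: 723 − 112 = 611 px.
611 − 3·25 = 536; ÷4 gives c = 134 px.
Span of 3: 3·134 + 2·25 = 402 + 50 = 452 px.
4 columns + 3 column gaps: 4d + 3·36 = 452.
4d = 452 − 108 = 344, so d = 86 px.

86 px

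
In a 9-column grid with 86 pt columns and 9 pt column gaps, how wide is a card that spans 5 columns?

466 pt

5 columns plus 4 column gaps: 430 + 36 = 466 pt.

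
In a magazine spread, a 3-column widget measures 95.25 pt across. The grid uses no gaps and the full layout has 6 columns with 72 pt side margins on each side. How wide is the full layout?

95.25 / 3 = 31.75 pt per column.
Layout = 2·72 + 6·31.75 = 144 + 190.5 = 334.5 pt.

334.5 pt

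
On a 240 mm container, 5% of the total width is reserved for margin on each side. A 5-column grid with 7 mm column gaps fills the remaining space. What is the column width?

37.6 mm

240 × (1 − 2·5%) = 240 × 90% = 216 mm for the columns.
5c + 4·7 = 216 → 5c = 188 → c = 37.6 mm.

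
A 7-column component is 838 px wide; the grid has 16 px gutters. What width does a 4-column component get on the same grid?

838 − 6·16 = 742; ÷7 gives c = 106 px.
4 columns plus 3 gutters: 424 + 48 = 472 px.

472 px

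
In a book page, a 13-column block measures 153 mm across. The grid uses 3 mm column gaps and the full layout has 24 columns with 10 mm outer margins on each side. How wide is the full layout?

153 − 12·3 = 117; ÷13 gives c = 9 mm.
Adding margins, columns and gutters: 20 + 216 + 69 = 305 mm.

305 mm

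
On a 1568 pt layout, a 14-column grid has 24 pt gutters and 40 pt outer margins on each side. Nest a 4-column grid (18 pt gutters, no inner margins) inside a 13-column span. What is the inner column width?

331.5 pt

Inside the margins: 1568 − 80 = 1488 pt.
14c + 13·24 = 1488 → 14c = 1176 → c = 84 pt.
13-column span = 13·84 + 12·24 = 1380 pt.
4 columns + 3 gutters: 4d + 3·18 = 1380.
4d = 1380 − 54 = 1326, so d = 331.5 pt.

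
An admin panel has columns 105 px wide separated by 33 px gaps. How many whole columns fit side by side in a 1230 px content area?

9 columns

9 columns: 9·105 + 8·33 = 1209 px ≤ 1230.
10 columns: 1347 px > 1230. So 9.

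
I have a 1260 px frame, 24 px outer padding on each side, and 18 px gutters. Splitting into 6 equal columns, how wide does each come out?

Subtract both margins: 1260 − 2·24 = 1212 px.
6c + 5·18 = 1212 → 6c = 1122 → c = 187 px.

187 px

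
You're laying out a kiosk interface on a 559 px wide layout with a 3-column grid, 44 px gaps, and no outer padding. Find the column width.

3c + 2·44 = 559 → 3c = 471 → c = 157 px.

157 px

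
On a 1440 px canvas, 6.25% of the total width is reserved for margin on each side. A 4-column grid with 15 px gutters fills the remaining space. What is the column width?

303.75 px

Margins: 6.25% × 1440 = 90 px each, so content = 1440 − 180 = 1260 px.
Subtracting 3 gutters of 15 leaves 1215 for 4 columns, so c = 303.75 px.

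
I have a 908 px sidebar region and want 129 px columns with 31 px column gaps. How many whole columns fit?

5 columns

5 columns: 5·129 + 4·31 = 769 px ≤ 908.
6 columns: 929 px > 908. So 5.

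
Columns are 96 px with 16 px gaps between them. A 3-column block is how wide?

3 columns plus 2 gaps: 288 + 32 = 320 px.

320 px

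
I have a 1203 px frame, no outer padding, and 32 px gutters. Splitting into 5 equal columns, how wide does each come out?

5 columns + 4 gutters: 5c + 4·32 = 1203.
5c = 1203 − 128 = 1075, so c = 215 px.

215 px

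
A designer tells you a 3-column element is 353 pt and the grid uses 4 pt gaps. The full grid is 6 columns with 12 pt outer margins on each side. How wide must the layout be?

353 − 2·4 = 345; ÷3 gives c = 115 pt.
Total width: 2·12 + 6·115 + 5·4 = 734 pt.

734 pt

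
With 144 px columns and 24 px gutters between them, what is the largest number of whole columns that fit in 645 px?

3 columns

3 columns: 3·144 + 2·24 = 480 px ≤ 645.
4 columns: 648 px > 645. So 3.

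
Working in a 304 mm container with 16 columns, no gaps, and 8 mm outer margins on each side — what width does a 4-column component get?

72 mm

Content width = 304 − 2·8 = 288 mm.
With no gaps, each column is 288/16 = 18 mm.
With no gaps, 4 columns span 4·18 = 72 mm.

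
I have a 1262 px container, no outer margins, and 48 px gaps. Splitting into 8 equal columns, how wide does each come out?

115.75 px

8c + 7·48 = 1262 → 8c = 926 → c = 115.75 px.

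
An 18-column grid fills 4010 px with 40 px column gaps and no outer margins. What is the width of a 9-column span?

1985 px

18c + 17·40 = 4010 → 18c = 3330 → c = 185 px.
9 columns plus 8 column gaps: 1665 + 320 = 1985 px.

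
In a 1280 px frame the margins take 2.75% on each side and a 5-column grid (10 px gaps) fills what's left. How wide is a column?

Margins: 2.75% × 1280 = 35.2 px each, so content = 1280 − 70.4 = 1209.6 px.
5c + 4·10 = 1209.6 → 5c = 1169.6 → c = 233.92 px.

233.92 px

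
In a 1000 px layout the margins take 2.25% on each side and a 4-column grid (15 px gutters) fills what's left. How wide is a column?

1000 × (1 − 2·2.25%) = 1000 × 95.5% = 955 px for the columns.
4 columns + 3 gutters: 4c + 3·15 = 955.
4c = 955 − 45 = 910, so c = 227.5 px.

227.5 px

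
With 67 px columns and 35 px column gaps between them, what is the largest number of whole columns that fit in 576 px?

5 columns

k columns need k·67 + (k−1)·35 = k·102 − 35.
k·102 − 35 ≤ 576 → k ≤ 611 / 102 ≈ 5.99, so k = 5.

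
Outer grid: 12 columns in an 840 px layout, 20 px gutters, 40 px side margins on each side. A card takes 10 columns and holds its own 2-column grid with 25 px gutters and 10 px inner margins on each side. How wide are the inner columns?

Take off 80 px of margins, leaving 760 px.
760 − 11·20 = 540; ÷12 gives c = 45 px.
10 columns plus 9 gutters: 450 + 180 = 630 px.
Inner content = 630 − 2·10 = 610 px.
2d + 1·25 = 610 → 2d = 585 → d = 292.5 px.

292.5 px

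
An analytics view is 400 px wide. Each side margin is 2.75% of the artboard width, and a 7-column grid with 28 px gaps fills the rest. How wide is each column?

400 × (1 − 2·2.75%) = 400 × 94.5% = 378 px for the columns.
378 − 6·28 = 210; ÷7 gives c = 30 px.

30 px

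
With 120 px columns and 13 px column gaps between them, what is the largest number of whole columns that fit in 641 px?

4 columns

4 columns: 4·120 + 3·13 = 519 px ≤ 641.
5 columns: 652 px > 641. So 4.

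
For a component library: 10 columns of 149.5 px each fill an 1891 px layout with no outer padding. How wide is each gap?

10·149.5 + 9g = 1891 → 9g = 396 → g = 44 px.

44 px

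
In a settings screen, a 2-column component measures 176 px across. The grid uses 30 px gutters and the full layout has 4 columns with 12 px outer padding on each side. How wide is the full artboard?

406 px

2c + 1·30 = 176 → 2c = 146 → c = 73 px.
Total width: 2·12 + 4·73 + 3·30 = 406 px.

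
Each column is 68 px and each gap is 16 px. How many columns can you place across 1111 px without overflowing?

13 columns: 13·68 + 12·16 = 1076 px ≤ 1111.
14 columns: 1160 px > 1111. So 13.

13 columns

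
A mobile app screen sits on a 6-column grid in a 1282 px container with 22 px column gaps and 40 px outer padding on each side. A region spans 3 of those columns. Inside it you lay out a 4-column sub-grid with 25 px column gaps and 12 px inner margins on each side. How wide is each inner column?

Inside the margins: 1282 − 80 = 1202 px.
1202 − 5·22 = 1092; ÷6 gives c = 182 px.
3-column span = 3·182 + 2·22 = 590 px.
Inner content = 590 − 2·12 = 566 px.
4 columns + 3 column gaps: 4d + 3·25 = 566.
4d = 566 − 75 = 491, so d = 122.75 px.

122.75 px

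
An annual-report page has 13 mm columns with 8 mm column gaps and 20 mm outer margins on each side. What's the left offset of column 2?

Before column 2: the margin + 1 column + 1 column gap.
Offset = 20 + 1·(13 + 8) = 20 + 21 = 41 mm.

41 mm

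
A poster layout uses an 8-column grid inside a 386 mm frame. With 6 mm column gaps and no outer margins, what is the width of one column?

43 mm

Subtracting 7 column gaps of 6 leaves 344 for 8 columns, so c = 43 mm.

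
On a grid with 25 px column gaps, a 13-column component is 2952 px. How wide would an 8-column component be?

13 columns + 12 column gaps: 13c + 12·25 = 2952.
13c = 2952 − 300 = 2652, so c = 204 px.
Span of 8: 8·204 + 7·25 = 1632 + 175 = 1807 px.

1807 px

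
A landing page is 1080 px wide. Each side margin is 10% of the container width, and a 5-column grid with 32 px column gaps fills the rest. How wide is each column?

147.2 px

Each margin = 10% of 1080 = 108 px; content = 1080 − 2·108 = 864 px.
5 columns + 4 column gaps: 5c + 4·32 = 864.
5c = 864 − 128 = 736, so c = 147.2 px.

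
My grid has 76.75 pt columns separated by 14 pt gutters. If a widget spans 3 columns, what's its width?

258.25 pt

3-column span = 3·76.75 + 2·14 = 258.25 pt.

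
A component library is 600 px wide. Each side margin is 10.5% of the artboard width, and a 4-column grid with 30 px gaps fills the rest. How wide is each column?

Margins: 10.5% × 600 = 63 px each, so content = 600 − 126 = 474 px.
4 columns + 3 gaps: 4c + 3·30 = 474.
4c = 474 − 90 = 384, so c = 96 px.

96 px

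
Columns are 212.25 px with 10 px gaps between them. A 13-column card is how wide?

2879.25 px

Span of 13: 13·212.25 + 12·10 = 2759.25 + 120 = 2879.25 px.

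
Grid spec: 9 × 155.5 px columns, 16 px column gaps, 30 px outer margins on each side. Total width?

Layout = 2·30 + 9·155.5 + 8·16 = 60 + 1399.5 + 128 = 1587.5 px.

1587.5 px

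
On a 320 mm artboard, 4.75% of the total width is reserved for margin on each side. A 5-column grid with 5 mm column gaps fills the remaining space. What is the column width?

320 × (1 − 2·4.75%) = 320 × 90.5% = 289.6 mm for the columns.
5c + 4·5 = 289.6 → 5c = 269.6 → c = 53.92 mm.

53.92 mm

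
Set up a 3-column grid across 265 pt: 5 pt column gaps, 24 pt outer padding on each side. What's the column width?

69 pt

Take off 48 pt of margins, leaving 217 pt.
3c + 2·5 = 217 → 3c = 207 → c = 69 pt.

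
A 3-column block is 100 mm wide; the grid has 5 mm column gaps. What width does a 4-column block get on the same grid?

135 mm

3 columns + 2 column gaps: 3c + 2·5 = 100.
3c = 100 − 10 = 90, so c = 30 mm.
4-column span = 4·30 + 3·5 = 135 mm.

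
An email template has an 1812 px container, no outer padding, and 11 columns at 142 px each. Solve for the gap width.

Columns use 1562 px, leaving 250 px across 10 gaps = 25 px each.

25 px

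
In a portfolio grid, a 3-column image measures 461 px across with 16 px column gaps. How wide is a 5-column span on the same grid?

461 − 2·16 = 429; ÷3 gives c = 143 px.
5-column span = 5·143 + 4·16 = 779 px.

779 px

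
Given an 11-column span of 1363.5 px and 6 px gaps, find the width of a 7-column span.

865.5 px

11c + 10·6 = 1363.5 → 11c = 1303.5 → c = 118.5 px.
7 columns plus 6 gaps: 829.5 + 36 = 865.5 px.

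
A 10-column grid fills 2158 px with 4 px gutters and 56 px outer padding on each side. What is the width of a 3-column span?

611 px

Subtract both margins: 2158 − 2·56 = 2046 px.
2046 − 9·4 = 2010; ÷10 gives c = 201 px.
3-column span = 3·201 + 2·4 = 611 px.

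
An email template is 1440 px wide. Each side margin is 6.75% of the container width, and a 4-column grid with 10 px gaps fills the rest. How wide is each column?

303.9 px

Each margin = 6.75% of 1440 = 97.2 px; content = 1440 − 2·97.2 = 1245.6 px.
Subtracting 3 gaps of 10 leaves 1215.6 for 4 columns, so c = 303.9 px.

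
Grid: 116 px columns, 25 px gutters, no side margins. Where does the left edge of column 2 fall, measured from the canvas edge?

141 px

Before column 2: 1 column + 1 gutter.
Offset = 1·(116 + 25) = 1·141 = 141 px.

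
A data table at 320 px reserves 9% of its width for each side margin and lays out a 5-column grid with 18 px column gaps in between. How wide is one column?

Margins: 9% × 320 = 28.8 px each, so content = 320 − 57.6 = 262.4 px.
5c + 4·18 = 262.4 → 5c = 190.4 → c = 38.08 px.

38.08 px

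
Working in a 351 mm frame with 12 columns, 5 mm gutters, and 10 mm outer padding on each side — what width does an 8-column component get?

219 mm

Inside the margins: 351 − 20 = 331 mm.
12c + 11·5 = 331 → 12c = 276 → c = 23 mm.
Span of 8: 8·23 + 7·5 = 184 + 35 = 219 mm.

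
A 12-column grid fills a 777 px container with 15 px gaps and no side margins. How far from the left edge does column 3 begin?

132 px

12c + 11·15 = 777 → 12c = 612 → c = 51 px.
No margin, so column 3 starts at 2·(column + gutter) = 2·66 = 132 px.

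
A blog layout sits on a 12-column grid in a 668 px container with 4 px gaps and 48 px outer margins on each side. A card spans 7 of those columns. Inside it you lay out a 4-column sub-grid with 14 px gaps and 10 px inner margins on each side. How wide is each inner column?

Inside the margins: 668 − 96 = 572 px.
Subtracting 11 gaps of 4 leaves 528 for 12 columns, so c = 44 px.
7-column span = 7·44 + 6·4 = 332 px.
Inner content = 332 − 2·10 = 312 px.
312 − 3·14 = 270; ÷4 gives d = 67.5 px.

67.5 px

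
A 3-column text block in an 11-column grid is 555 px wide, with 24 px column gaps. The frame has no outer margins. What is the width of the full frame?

3c + 2·24 = 555 → 3c = 507 → c = 169 px.
Frame = 11·169 + 10·24 = 1859 + 240 = 2099 px.

2099 px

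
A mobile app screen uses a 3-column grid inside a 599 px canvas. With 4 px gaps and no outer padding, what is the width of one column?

3 columns + 2 gaps: 3c + 2·4 = 599.
3c = 599 − 8 = 591, so c = 197 px.

197 px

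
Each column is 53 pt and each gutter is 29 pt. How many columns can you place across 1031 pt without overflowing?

12 columns

12 columns: 12·53 + 11·29 = 955 pt ≤ 1031.
13 columns: 1037 pt > 1031. So 12.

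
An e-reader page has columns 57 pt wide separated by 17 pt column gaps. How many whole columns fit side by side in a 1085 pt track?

14 columns

Each extra column adds 57 + 17 = 74 pt.
(1085 + 17) / 74 = 14.89, so 14 columns fit.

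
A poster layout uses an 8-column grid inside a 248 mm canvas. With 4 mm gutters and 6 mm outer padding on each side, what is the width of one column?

26 mm

Inside the margins: 248 − 12 = 236 mm.
Subtracting 7 gutters of 4 leaves 208 for 8 columns, so c = 26 mm.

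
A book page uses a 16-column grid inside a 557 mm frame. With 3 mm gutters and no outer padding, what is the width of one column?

557 − 15·3 = 512; ÷16 gives c = 32 mm.

32 mm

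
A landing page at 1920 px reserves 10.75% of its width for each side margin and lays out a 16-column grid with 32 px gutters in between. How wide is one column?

Each margin = 10.75% of 1920 = 206.4 px; content = 1920 − 2·206.4 = 1507.2 px.
Subtracting 15 gutters of 32 leaves 1027.2 for 16 columns, so c = 64.2 px.

64.2 px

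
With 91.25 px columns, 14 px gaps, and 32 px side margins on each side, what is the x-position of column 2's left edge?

Each column+gutter stride is 105.25 px; 1 of them past the 32 px margin is 32 + 105.25 = 137.25 px.

137.25 px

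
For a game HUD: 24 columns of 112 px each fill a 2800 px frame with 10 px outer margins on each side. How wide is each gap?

Inside the margins: 2800 − 20 = 2780 px.
Columns use 2688 px, leaving 92 px across 23 gaps = 4 px each.

4 px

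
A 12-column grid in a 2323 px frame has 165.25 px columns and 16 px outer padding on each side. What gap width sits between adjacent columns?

Subtract both margins: 2323 − 2·16 = 2291 px.
12 columns take 12·165.25 = 1983 px; remaining 308 splits into 11 gaps.
g = 308 / 11 = 28 px.

28 px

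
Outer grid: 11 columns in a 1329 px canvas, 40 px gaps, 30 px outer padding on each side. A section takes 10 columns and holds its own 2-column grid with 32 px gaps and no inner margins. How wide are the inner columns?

Subtract both margins: 1329 − 2·30 = 1269 px.
Subtracting 10 gaps of 40 leaves 869 for 11 columns, so c = 79 px.
10 columns plus 9 gaps: 790 + 360 = 1150 px.
2d + 1·32 = 1150 → 2d = 1118 → d = 559 px.

559 px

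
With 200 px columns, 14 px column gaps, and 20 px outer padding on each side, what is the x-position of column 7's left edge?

Before column 7: the margin + 6 columns + 6 column gaps.
Offset = 20 + 6·(200 + 14) = 20 + 1284 = 1304 px.

1304 px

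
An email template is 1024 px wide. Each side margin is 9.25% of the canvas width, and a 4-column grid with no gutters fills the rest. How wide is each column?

Margins: 9.25% × 1024 = 94.72 px each, so content = 1024 − 189.44 = 834.56 px.
With no gutters, each column is 834.56/4 = 208.64 px.

208.64 px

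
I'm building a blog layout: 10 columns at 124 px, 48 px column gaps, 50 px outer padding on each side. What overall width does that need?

Adding margins, columns and gutters: 100 + 1240 + 432 = 1772 px.

1772 px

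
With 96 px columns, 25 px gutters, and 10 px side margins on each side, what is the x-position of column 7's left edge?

Each column+gutter stride is 121 px; 6 of them past the 10 px margin is 10 + 726 = 736 px.

736 px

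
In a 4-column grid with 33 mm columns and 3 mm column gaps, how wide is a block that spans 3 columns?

3 columns plus 2 column gaps: 99 + 6 = 105 mm.

105 mm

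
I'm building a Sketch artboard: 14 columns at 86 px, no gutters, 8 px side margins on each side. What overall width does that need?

Summing: 16 + 1204 = 1220 px.

1220 px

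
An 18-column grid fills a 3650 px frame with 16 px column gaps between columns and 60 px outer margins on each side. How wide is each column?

Inside the margins: 3650 − 120 = 3530 px.
18c + 17·16 = 3530 → 18c = 3258 → c = 181 px.

181 px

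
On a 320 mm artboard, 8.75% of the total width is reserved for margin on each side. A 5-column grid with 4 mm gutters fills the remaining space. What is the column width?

320 × (1 − 2·8.75%) = 320 × 82.5% = 264 mm for the columns.
5c + 4·4 = 264 → 5c = 248 → c = 49.6 mm.

49.6 mm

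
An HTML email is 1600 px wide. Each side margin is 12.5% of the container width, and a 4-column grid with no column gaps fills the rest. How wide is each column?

1600 × (1 − 2·12.5%) = 1600 × 75% = 1200 px for the columns.
4c = 1200 → c = 300 px.

300 px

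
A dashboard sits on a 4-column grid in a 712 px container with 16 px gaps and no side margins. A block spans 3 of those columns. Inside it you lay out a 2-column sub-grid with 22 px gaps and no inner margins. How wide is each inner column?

254 px

4c + 3·16 = 712 → 4c = 664 → c = 166 px.
3 columns plus 2 gaps: 498 + 32 = 530 px.
Subtracting 1 gap of 22 leaves 508 for 2 columns, so d = 254 px.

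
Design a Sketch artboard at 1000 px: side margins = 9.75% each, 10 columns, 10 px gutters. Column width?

71.5 px

1000 × (1 − 2·9.75%) = 1000 × 80.5% = 805 px for the columns.
Subtracting 9 gutters of 10 leaves 715 for 10 columns, so c = 71.5 px.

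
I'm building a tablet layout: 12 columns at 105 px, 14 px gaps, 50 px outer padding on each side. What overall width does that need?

Adding margins, columns and gutters: 100 + 1260 + 154 = 1514 px.

1514 px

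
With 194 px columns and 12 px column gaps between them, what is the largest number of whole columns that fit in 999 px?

4 columns

4 columns: 4·194 + 3·12 = 812 px ≤ 999.
5 columns: 1018 px > 999. So 4.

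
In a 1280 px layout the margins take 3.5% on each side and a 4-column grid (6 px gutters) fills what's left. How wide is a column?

Each margin = 3.5% of 1280 = 44.8 px; content = 1280 − 2·44.8 = 1190.4 px.
1190.4 − 3·6 = 1172.4; ÷4 gives c = 293.1 px.

293.1 px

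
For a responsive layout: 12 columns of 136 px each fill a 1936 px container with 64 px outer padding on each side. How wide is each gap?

Inside the margins: 1936 − 128 = 1808 px.
12 columns take 12·136 = 1632 px; remaining 176 splits into 11 gaps.
g = 176 / 11 = 16 px.

16 px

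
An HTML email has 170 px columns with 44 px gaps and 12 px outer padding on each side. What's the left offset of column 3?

Before column 3: the margin + 2 columns + 2 gaps.
Offset = 12 + 2·(170 + 44) = 12 + 428 = 440 px.

440 px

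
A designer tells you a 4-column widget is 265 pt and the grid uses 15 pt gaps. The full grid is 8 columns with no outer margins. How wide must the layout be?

545 pt

4c + 3·15 = 265 → 4c = 220 → c = 55 pt.
Total width: 8·55 + 7·15 = 545 pt.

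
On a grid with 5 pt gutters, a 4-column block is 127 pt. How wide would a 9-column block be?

292 pt

4c + 3·5 = 127 → 4c = 112 → c = 28 pt.
Span of 9: 9·28 + 8·5 = 252 + 40 = 292 pt.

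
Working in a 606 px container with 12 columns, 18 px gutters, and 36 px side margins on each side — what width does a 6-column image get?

258 px

Take off 72 px of margins, leaving 534 px.
12 columns + 11 gutters: 12c + 11·18 = 534.
12c = 534 − 198 = 336, so c = 28 px.
Span of 6: 6·28 + 5·18 = 168 + 90 = 258 px.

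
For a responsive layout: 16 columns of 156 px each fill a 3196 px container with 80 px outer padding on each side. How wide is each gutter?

Subtract both margins: 3196 − 2·80 = 3036 px.
16 columns take 16·156 = 2496 px; remaining 540 splits into 15 gutters.
g = 540 / 15 = 36 px.

36 px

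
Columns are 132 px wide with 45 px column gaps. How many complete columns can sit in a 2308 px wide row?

Each extra column adds 132 + 45 = 177 px.
(2308 + 45) / 177 = 13.29, so 13 columns fit.

13 columns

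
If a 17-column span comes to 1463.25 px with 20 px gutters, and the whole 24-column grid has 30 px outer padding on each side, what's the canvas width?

2134 px

17c + 16·20 = 1463.25 → 17c = 1143.25 → c = 67.25 px.
Canvas = 2·30 + 24·67.25 + 23·20 = 60 + 1614 + 460 = 2134 px.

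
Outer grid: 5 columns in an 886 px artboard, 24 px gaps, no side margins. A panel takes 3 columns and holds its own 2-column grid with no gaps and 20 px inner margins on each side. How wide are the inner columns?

5c + 4·24 = 886 → 5c = 790 → c = 158 px.
3 columns plus 2 gaps: 474 + 48 = 522 px.
Inner content = 522 − 2·20 = 482 px.
With no gaps, each column is 482/2 = 241 px.

241 px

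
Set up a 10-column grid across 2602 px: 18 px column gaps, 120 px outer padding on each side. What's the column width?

220 px

Content width = 2602 − 2·120 = 2362 px.
2362 − 9·18 = 2200; ÷10 gives c = 220 px.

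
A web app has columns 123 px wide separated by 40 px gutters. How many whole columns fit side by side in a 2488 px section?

15 columns: 15·123 + 14·40 = 2405 px ≤ 2488.
16 columns: 2568 px > 2488. So 15.

15 columns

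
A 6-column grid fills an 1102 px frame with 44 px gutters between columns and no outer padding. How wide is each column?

147 px

6 columns + 5 gutters: 6c + 5·44 = 1102.
6c = 1102 − 220 = 882, so c = 147 px.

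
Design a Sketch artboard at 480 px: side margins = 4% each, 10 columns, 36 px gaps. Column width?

Each margin = 4% of 480 = 19.2 px; content = 480 − 2·19.2 = 441.6 px.
10 columns + 9 gaps: 10c + 9·36 = 441.6.
10c = 441.6 − 324 = 117.6, so c = 11.76 px.

11.76 px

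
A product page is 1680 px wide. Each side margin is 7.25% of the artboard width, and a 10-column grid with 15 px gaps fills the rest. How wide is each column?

Each margin = 7.25% of 1680 = 121.8 px; content = 1680 − 2·121.8 = 1436.4 px.
10c + 9·15 = 1436.4 → 10c = 1301.4 → c = 130.14 px.

130.14 px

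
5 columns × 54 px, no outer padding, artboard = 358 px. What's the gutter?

Columns use 270 px, leaving 88 px across 4 gutters = 22 px each.

22 px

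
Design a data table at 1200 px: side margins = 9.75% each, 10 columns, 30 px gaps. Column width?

69.6 px

Each margin = 9.75% of 1200 = 117 px; content = 1200 − 2·117 = 966 px.
10c + 9·30 = 966 → 10c = 696 → c = 69.6 px.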